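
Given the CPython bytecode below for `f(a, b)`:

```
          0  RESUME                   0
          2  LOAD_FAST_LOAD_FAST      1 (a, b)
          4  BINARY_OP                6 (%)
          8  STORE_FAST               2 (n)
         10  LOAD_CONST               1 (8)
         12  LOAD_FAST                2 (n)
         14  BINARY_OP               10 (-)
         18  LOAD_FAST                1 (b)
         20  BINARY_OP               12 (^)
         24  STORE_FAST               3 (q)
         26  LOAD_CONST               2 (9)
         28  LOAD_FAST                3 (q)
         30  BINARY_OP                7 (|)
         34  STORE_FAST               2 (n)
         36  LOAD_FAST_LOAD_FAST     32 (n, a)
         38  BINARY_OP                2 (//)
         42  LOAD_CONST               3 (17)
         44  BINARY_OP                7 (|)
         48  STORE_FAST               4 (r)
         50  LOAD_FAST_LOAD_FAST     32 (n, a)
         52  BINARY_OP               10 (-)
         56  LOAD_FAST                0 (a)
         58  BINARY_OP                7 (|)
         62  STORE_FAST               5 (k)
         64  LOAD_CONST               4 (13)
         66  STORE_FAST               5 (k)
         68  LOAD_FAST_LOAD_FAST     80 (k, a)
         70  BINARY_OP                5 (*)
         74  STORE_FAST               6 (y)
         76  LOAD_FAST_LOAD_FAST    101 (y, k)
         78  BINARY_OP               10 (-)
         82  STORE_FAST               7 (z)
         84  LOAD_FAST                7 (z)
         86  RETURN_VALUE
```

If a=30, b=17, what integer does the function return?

377

LOAD_FAST_LOAD_FAST a,b → push 30,17. Stack: [30, 17]
BINARY_OP % → 30 % 17 = 13. Stack: [13]
STORE_FAST n → n=13. Stack: []
LOAD_CONST → push 8. Stack: [8]
LOAD_FAST n → push 13. Stack: [8, 13]
BINARY_OP - → 8 - 13 = -5. Stack: [-5]
LOAD_FAST b → push 17. Stack: [-5, 17]
BINARY_OP ^ → -5 ^ 17 = -22. Stack: [-22]
STORE_FAST q → q=-22. Stack: []
LOAD_CONST → push 9. Stack: [9]
LOAD_FAST q → push -22. Stack: [9, -22]
BINARY_OP | → 9 | -22 = -21. Stack: [-21]
STORE_FAST n → n=-21. Stack: []
LOAD_FAST_LOAD_FAST n,a → push -21,30. Stack: [-21, 30]
BINARY_OP // → -21 // 30 = -1. Stack: [-1]
LOAD_CONST → push 17. Stack: [-1, 17]
BINARY_OP | → -1 | 17 = -1. Stack: [-1]
STORE_FAST r → r=-1. Stack: []
LOAD_FAST_LOAD_FAST n,a → push -21,30. Stack: [-21, 30]
BINARY_OP - → -21 - 30 = -51. Stack: [-51]
LOAD_FAST a → push 30. Stack: [-51, 30]
BINARY_OP | → -51 | 30 = -33. Stack: [-33]
STORE_FAST k → k=-33. Stack: []
LOAD_CONST → push 13. Stack: [13]
STORE_FAST k → k=13. Stack: []
LOAD_FAST_LOAD_FAST k,a → push 13,30. Stack: [13, 30]
BINARY_OP * → 13 * 30 = 390. Stack: [390]
STORE_FAST y → y=390. Stack: []
LOAD_FAST_LOAD_FAST y,k → push 390,13. Stack: [390, 13]
BINARY_OP - → 390 - 13 = 377. Stack: [377]
STORE_FAST z → z=377. Stack: []
LOAD_FAST z → push 377. Stack: [377]
RETURN_VALUE → return 377.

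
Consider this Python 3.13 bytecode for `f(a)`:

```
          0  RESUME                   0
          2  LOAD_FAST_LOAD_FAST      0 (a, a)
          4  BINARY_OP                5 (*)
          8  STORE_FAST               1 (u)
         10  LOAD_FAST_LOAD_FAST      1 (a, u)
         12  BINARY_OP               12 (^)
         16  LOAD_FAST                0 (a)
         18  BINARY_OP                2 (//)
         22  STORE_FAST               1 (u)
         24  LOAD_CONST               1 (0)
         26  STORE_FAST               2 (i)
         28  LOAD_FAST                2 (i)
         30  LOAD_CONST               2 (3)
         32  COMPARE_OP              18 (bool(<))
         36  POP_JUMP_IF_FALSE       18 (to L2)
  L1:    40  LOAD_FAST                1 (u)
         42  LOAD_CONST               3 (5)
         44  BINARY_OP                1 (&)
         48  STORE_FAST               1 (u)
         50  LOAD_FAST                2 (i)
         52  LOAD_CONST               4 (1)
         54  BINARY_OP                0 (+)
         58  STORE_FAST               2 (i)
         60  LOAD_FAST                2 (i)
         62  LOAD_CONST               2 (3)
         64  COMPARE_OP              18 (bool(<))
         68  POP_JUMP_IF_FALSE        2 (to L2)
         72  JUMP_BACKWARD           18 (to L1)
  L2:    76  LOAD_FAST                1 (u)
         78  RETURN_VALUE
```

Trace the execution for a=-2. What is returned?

1

LOAD_FAST_LOAD_FAST a,a → push -2,-2. Stack: [-2, -2]
BINARY_OP * → -2 * -2 = 4. Stack: [4]
STORE_FAST u → u=4. Stack: []
LOAD_FAST_LOAD_FAST a,u → push -2,4. Stack: [-2, 4]
BINARY_OP ^ → -2 ^ 4 = -6. Stack: [-6]
LOAD_FAST a → push -2. Stack: [-6, -2]
BINARY_OP // → -6 // -2 = 3. Stack: [3]
STORE_FAST u → u=3. Stack: []
LOAD_CONST → push 0. Stack: [0]
STORE_FAST i → i=0. Stack: []
LOAD_FAST i → push 0. Stack: [0]
LOAD_CONST → push 3. Stack: [0, 3]
COMPARE_OP bool(<) → 0 vs 3 = True. Stack: [True]
POP_JUMP_IF_FALSE → pop True; no jump. Stack: []
LOAD_FAST u → push 3. Stack: [3]
LOAD_CONST → push 5. Stack: [3, 5]
BINARY_OP & → 3 & 5 = 1. Stack: [1]
STORE_FAST u → u=1. Stack: []
LOAD_FAST i → push 0. Stack: [0]
LOAD_CONST → push 1. Stack: [0, 1]
BINARY_OP + → 0 + 1 = 1. Stack: [1]
STORE_FAST i → i=1. Stack: []
LOAD_FAST i → push 1. Stack: [1]
LOAD_CONST → push 3. Stack: [1, 3]
COMPARE_OP bool(<) → 1 vs 3 = True. Stack: [True]
POP_JUMP_IF_FALSE → pop True; no jump. Stack: []
LOAD_FAST u → push 1. Stack: [1]
LOAD_CONST → push 5. Stack: [1, 5]
BINARY_OP & → 1 & 5 = 1. Stack: [1]
STORE_FAST u → u=1. Stack: []
LOAD_FAST i → push 1. Stack: [1]
LOAD_CONST → push 1. Stack: [1, 1]
BINARY_OP + → 1 + 1 = 2. Stack: [2]
STORE_FAST i → i=2. Stack: []
LOAD_FAST i → push 2. Stack: [2]
LOAD_CONST → push 3. Stack: [2, 3]
COMPARE_OP bool(<) → 2 vs 3 = True. Stack: [True]
POP_JUMP_IF_FALSE → pop True; no jump. Stack: []
LOAD_FAST u → push 1. Stack: [1]
LOAD_CONST → push 5. Stack: [1, 5]
BINARY_OP & → 1 & 5 = 1. Stack: [1]
STORE_FAST u → u=1. Stack: []
LOAD_FAST i → push 2. Stack: [2]
LOAD_CONST → push 1. Stack: [2, 1]
BINARY_OP + → 2 + 1 = 3. Stack: [3]
STORE_FAST i → i=3. Stack: []
LOAD_FAST i → push 3. Stack: [3]
LOAD_CONST → push 3. Stack: [3, 3]
COMPARE_OP bool(<) → 3 vs 3 = False. Stack: [False]
POP_JUMP_IF_FALSE → pop False; jump. Stack: []
LOAD_FAST u → push 1. Stack: [1]
RETURN_VALUE → return 1.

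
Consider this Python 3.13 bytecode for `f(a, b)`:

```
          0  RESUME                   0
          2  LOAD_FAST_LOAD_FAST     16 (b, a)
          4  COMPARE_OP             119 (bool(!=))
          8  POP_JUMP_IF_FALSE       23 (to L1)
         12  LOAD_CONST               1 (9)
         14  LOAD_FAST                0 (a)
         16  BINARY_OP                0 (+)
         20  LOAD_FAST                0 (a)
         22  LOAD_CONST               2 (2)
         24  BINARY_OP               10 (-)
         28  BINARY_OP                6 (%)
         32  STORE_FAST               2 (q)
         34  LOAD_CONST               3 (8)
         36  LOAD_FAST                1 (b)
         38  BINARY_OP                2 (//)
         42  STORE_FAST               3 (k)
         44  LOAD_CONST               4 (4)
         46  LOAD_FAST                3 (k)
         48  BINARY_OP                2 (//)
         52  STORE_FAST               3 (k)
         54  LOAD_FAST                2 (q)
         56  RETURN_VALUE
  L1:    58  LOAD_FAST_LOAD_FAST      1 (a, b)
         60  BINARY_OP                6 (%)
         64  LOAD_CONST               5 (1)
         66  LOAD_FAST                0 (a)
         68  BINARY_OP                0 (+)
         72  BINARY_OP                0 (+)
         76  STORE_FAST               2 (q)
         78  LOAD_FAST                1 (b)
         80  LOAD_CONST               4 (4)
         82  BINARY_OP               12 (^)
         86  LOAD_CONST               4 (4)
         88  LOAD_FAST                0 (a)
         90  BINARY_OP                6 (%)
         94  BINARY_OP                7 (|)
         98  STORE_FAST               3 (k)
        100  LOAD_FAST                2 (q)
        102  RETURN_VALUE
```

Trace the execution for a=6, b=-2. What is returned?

LOAD_FAST_LOAD_FAST b,a → push -2,6. Stack: [-2, 6]
COMPARE_OP bool(!=) → -2 vs 6 = True. Stack: [True]
POP_JUMP_IF_FALSE → pop True; no jump. Stack: []
LOAD_CONST → push 9. Stack: [9]
LOAD_FAST a → push 6. Stack: [9, 6]
BINARY_OP + → 9 + 6 = 15. Stack: [15]
LOAD_FAST a → push 6. Stack: [15, 6]
LOAD_CONST → push 2. Stack: [15, 6, 2]
BINARY_OP - → 6 - 2 = 4. Stack: [15, 4]
BINARY_OP % → 15 % 4 = 3. Stack: [3]
STORE_FAST q → q=3. Stack: []
LOAD_CONST → push 8. Stack: [8]
LOAD_FAST b → push -2. Stack: [8, -2]
BINARY_OP // → 8 // -2 = -4. Stack: [-4]
STORE_FAST k → k=-4. Stack: []
LOAD_CONST → push 4. Stack: [4]
LOAD_FAST k → push -4. Stack: [4, -4]
BINARY_OP // → 4 // -4 = -1. Stack: [-1]
STORE_FAST k → k=-1. Stack: []
LOAD_FAST q → push 3. Stack: [3]
RETURN_VALUE → return 3.

3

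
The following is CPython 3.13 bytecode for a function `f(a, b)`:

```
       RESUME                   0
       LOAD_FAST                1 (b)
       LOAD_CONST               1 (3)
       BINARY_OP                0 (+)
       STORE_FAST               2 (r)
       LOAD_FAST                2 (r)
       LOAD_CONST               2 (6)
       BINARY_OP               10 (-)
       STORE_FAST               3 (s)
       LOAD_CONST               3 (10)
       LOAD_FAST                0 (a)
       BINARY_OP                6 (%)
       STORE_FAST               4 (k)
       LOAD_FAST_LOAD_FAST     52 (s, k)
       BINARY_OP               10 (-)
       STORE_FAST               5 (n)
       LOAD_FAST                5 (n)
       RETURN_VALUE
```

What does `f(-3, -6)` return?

LOAD_FAST b → push -6. Stack: [-6]
LOAD_CONST → push 3. Stack: [-6, 3]
BINARY_OP + → -6 + 3 = -3. Stack: [-3]
STORE_FAST r → r=-3. Stack: []
LOAD_FAST r → push -3. Stack: [-3]
LOAD_CONST → push 6. Stack: [-3, 6]
BINARY_OP - → -3 - 6 = -9. Stack: [-9]
STORE_FAST s → s=-9. Stack: []
LOAD_CONST → push 10. Stack: [10]
LOAD_FAST a → push -3. Stack: [10, -3]
BINARY_OP % → 10 % -3 = -2. Stack: [-2]
STORE_FAST k → k=-2. Stack: []
LOAD_FAST_LOAD_FAST s,k → push -9,-2. Stack: [-9, -2]
BINARY_OP - → -9 - -2 = -7. Stack: [-7]
STORE_FAST n → n=-7. Stack: []
LOAD_FAST n → push -7. Stack: [-7]
RETURN_VALUE → return -7.

-7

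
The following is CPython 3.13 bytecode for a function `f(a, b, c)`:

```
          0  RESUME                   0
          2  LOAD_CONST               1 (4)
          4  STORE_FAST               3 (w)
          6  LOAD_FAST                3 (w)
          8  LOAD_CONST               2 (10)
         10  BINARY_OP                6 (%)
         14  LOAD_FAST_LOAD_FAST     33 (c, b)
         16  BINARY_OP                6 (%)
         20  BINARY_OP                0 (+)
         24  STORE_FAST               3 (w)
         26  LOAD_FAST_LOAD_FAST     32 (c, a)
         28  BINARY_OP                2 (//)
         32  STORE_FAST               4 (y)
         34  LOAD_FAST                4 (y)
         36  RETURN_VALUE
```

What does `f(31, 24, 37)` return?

1

LOAD_CONST → push 4. Stack: [4]
STORE_FAST w → w=4. Stack: []
LOAD_FAST w → push 4. Stack: [4]
LOAD_CONST → push 10. Stack: [4, 10]
BINARY_OP % → 4 % 10 = 4. Stack: [4]
LOAD_FAST_LOAD_FAST c,b → push 37,24. Stack: [4, 37, 24]
BINARY_OP % → 37 % 24 = 13. Stack: [4, 13]
BINARY_OP + → 4 + 13 = 17. Stack: [17]
STORE_FAST w → w=17. Stack: []
LOAD_FAST_LOAD_FAST c,a → push 37,31. Stack: [37, 31]
BINARY_OP // → 37 // 31 = 1. Stack: [1]
STORE_FAST y → y=1. Stack: []
LOAD_FAST y → push 1. Stack: [1]
RETURN_VALUE → return 1.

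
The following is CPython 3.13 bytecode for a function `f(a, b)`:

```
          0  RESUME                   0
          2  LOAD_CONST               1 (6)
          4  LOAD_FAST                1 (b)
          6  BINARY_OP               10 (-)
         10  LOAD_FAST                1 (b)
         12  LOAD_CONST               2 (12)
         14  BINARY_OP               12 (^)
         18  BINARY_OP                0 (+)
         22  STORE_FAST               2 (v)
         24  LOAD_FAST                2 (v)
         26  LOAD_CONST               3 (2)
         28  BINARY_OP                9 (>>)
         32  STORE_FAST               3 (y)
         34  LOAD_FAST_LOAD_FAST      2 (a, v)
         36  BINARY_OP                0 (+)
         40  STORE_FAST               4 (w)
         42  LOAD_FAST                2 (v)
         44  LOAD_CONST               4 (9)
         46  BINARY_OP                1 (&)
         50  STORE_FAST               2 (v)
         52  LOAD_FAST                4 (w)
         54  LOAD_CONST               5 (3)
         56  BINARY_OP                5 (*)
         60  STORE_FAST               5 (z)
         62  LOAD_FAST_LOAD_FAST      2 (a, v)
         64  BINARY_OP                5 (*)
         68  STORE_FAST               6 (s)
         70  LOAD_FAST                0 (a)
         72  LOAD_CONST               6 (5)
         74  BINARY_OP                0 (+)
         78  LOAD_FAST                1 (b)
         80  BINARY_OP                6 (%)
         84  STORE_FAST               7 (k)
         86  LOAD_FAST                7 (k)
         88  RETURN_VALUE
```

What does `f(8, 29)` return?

LOAD_CONST → push 6. Stack: [6]
LOAD_FAST b → push 29. Stack: [6, 29]
BINARY_OP - → 6 - 29 = -23. Stack: [-23]
LOAD_FAST b → push 29. Stack: [-23, 29]
LOAD_CONST → push 12. Stack: [-23, 29, 12]
BINARY_OP ^ → 29 ^ 12 = 17. Stack: [-23, 17]
BINARY_OP + → -23 + 17 = -6. Stack: [-6]
STORE_FAST v → v=-6. Stack: []
LOAD_FAST v → push -6. Stack: [-6]
LOAD_CONST → push 2. Stack: [-6, 2]
BINARY_OP >> → -6 >> 2 = -2. Stack: [-2]
STORE_FAST y → y=-2. Stack: []
LOAD_FAST_LOAD_FAST a,v → push 8,-6. Stack: [8, -6]
BINARY_OP + → 8 + -6 = 2. Stack: [2]
STORE_FAST w → w=2. Stack: []
LOAD_FAST v → push -6. Stack: [-6]
LOAD_CONST → push 9. Stack: [-6, 9]
BINARY_OP & → -6 & 9 = 8. Stack: [8]
STORE_FAST v → v=8. Stack: []
LOAD_FAST w → push 2. Stack: [2]
LOAD_CONST → push 3. Stack: [2, 3]
BINARY_OP * → 2 * 3 = 6. Stack: [6]
STORE_FAST z → z=6. Stack: []
LOAD_FAST_LOAD_FAST a,v → push 8,8. Stack: [8, 8]
BINARY_OP * → 8 * 8 = 64. Stack: [64]
STORE_FAST s → s=64. Stack: []
LOAD_FAST a → push 8. Stack: [8]
LOAD_CONST → push 5. Stack: [8, 5]
BINARY_OP + → 8 + 5 = 13. Stack: [13]
LOAD_FAST b → push 29. Stack: [13, 29]
BINARY_OP % → 13 % 29 = 13. Stack: [13]
STORE_FAST k → k=13. Stack: []
LOAD_FAST k → push 13. Stack: [13]
RETURN_VALUE → return 13.

13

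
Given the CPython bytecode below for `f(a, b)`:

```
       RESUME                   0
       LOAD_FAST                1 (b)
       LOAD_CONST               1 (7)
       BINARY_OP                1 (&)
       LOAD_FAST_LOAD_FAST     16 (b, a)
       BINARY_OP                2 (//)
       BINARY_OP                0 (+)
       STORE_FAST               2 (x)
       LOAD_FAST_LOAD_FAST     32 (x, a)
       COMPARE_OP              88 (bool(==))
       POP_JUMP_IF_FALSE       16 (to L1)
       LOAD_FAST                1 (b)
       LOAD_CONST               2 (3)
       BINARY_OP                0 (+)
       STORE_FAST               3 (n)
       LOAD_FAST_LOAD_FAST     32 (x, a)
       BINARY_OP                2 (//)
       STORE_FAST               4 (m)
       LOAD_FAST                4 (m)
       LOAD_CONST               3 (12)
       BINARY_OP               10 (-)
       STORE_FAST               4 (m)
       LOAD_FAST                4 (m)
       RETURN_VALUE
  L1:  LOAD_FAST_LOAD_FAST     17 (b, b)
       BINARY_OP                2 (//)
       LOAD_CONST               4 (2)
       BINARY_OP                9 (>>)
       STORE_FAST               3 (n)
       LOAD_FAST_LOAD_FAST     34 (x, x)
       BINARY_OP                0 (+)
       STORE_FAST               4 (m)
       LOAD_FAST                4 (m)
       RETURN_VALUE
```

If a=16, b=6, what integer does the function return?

LOAD_FAST b → push 6. Stack: [6]
LOAD_CONST → push 7. Stack: [6, 7]
BINARY_OP & → 6 & 7 = 6. Stack: [6]
LOAD_FAST_LOAD_FAST b,a → push 6,16. Stack: [6, 6, 16]
BINARY_OP // → 6 // 16 = 0. Stack: [6, 0]
BINARY_OP + → 6 + 0 = 6. Stack: [6]
STORE_FAST x → x=6. Stack: []
LOAD_FAST_LOAD_FAST x,a → push 6,16. Stack: [6, 16]
COMPARE_OP bool(==) → 6 vs 16 = False. Stack: [False]
POP_JUMP_IF_FALSE → pop False; jump. Stack: []
LOAD_FAST_LOAD_FAST b,b → push 6,6. Stack: [6, 6]
BINARY_OP // → 6 // 6 = 1. Stack: [1]
LOAD_CONST → push 2. Stack: [1, 2]
BINARY_OP >> → 1 >> 2 = 0. Stack: [0]
STORE_FAST n → n=0. Stack: []
LOAD_FAST_LOAD_FAST x,x → push 6,6. Stack: [6, 6]
BINARY_OP + → 6 + 6 = 12. Stack: [12]
STORE_FAST m → m=12. Stack: []
LOAD_FAST m → push 12. Stack: [12]
RETURN_VALUE → return 12.

12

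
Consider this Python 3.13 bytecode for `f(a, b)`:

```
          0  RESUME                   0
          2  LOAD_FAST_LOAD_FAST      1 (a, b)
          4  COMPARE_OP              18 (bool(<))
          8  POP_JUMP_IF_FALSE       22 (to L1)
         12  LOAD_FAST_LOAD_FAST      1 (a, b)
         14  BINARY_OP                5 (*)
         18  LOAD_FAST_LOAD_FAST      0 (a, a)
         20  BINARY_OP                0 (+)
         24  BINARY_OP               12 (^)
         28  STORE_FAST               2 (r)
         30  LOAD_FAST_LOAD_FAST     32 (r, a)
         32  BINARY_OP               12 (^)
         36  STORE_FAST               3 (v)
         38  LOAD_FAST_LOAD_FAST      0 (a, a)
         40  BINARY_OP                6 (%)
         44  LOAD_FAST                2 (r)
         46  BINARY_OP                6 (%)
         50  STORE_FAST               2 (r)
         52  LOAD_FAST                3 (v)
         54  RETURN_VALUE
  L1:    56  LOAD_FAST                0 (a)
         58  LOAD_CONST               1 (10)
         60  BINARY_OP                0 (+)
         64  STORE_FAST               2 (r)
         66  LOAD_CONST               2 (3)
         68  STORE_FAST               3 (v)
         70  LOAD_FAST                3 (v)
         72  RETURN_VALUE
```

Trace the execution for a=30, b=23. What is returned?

LOAD_FAST_LOAD_FAST a,b → push 30,23. Stack: [30, 23]
COMPARE_OP bool(<) → 30 vs 23 = False. Stack: [False]
POP_JUMP_IF_FALSE → pop False; jump. Stack: []
LOAD_FAST a → push 30. Stack: [30]
LOAD_CONST → push 10. Stack: [30, 10]
BINARY_OP + → 30 + 10 = 40. Stack: [40]
STORE_FAST r → r=40. Stack: []
LOAD_CONST → push 3. Stack: [3]
STORE_FAST v → v=3. Stack: []
LOAD_FAST v → push 3. Stack: [3]
RETURN_VALUE → return 3.

3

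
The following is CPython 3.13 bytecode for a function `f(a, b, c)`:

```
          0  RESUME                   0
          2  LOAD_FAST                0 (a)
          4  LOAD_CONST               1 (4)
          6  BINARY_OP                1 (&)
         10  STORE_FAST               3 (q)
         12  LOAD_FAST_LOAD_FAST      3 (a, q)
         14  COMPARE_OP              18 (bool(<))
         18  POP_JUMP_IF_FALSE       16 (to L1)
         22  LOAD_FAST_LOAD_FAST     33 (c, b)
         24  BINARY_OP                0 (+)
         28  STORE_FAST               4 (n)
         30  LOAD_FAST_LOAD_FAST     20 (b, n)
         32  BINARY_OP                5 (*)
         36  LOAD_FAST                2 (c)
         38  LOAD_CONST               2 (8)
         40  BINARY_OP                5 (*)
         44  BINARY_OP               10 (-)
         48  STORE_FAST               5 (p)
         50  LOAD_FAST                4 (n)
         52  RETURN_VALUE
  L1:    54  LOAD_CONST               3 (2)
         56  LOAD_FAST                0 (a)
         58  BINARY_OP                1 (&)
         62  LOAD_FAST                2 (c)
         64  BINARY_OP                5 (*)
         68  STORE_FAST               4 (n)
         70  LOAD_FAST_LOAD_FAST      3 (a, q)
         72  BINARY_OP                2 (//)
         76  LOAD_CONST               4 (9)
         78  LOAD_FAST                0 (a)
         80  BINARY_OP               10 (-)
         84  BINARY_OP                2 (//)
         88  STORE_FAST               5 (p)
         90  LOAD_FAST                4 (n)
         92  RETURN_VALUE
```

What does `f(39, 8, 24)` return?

LOAD_FAST a → push 39. Stack: [39]
LOAD_CONST → push 4. Stack: [39, 4]
BINARY_OP & → 39 & 4 = 4. Stack: [4]
STORE_FAST q → q=4. Stack: []
LOAD_FAST_LOAD_FAST a,q → push 39,4. Stack: [39, 4]
COMPARE_OP bool(<) → 39 vs 4 = False. Stack: [False]
POP_JUMP_IF_FALSE → pop False; jump. Stack: []
LOAD_CONST → push 2. Stack: [2]
LOAD_FAST a → push 39. Stack: [2, 39]
BINARY_OP & → 2 & 39 = 2. Stack: [2]
LOAD_FAST c → push 24. Stack: [2, 24]
BINARY_OP * → 2 * 24 = 48. Stack: [48]
STORE_FAST n → n=48. Stack: []
LOAD_FAST_LOAD_FAST a,q → push 39,4. Stack: [39, 4]
BINARY_OP // → 39 // 4 = 9. Stack: [9]
LOAD_CONST → push 9. Stack: [9, 9]
LOAD_FAST a → push 39. Stack: [9, 9, 39]
BINARY_OP - → 9 - 39 = -30. Stack: [9, -30]
BINARY_OP // → 9 // -30 = -1. Stack: [-1]
STORE_FAST p → p=-1. Stack: []
LOAD_FAST n → push 48. Stack: [48]
RETURN_VALUE → return 48.

48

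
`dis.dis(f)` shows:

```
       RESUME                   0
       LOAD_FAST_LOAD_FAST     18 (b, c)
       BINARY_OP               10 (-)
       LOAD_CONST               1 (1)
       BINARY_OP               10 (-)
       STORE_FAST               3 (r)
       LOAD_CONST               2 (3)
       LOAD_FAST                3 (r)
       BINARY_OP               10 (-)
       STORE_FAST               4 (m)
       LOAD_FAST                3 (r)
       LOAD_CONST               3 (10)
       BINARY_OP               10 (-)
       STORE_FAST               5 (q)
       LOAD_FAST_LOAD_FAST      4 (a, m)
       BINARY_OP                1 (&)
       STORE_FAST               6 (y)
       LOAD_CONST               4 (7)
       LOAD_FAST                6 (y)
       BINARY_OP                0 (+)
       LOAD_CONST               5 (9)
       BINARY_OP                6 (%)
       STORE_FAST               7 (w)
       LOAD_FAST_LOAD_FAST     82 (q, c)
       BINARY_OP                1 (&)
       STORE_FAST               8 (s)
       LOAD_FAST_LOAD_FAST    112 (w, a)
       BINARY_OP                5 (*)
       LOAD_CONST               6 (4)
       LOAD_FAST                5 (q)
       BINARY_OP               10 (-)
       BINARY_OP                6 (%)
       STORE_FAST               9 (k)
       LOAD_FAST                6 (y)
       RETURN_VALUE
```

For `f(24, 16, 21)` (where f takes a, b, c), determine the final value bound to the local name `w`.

LOAD_FAST_LOAD_FAST b,c → push 16,21. Stack: [16, 21]
BINARY_OP - → 16 - 21 = -5. Stack: [-5]
LOAD_CONST → push 1. Stack: [-5, 1]
BINARY_OP - → -5 - 1 = -6. Stack: [-6]
STORE_FAST r → r=-6. Stack: []
LOAD_CONST → push 3. Stack: [3]
LOAD_FAST r → push -6. Stack: [3, -6]
BINARY_OP - → 3 - -6 = 9. Stack: [9]
STORE_FAST m → m=9. Stack: []
LOAD_FAST r → push -6. Stack: [-6]
LOAD_CONST → push 10. Stack: [-6, 10]
BINARY_OP - → -6 - 10 = -16. Stack: [-16]
STORE_FAST q → q=-16. Stack: []
LOAD_FAST_LOAD_FAST a,m → push 24,9. Stack: [24, 9]
BINARY_OP & → 24 & 9 = 8. Stack: [8]
STORE_FAST y → y=8. Stack: []
LOAD_CONST → push 7. Stack: [7]
LOAD_FAST y → push 8. Stack: [7, 8]
BINARY_OP + → 7 + 8 = 15. Stack: [15]
LOAD_CONST → push 9. Stack: [15, 9]
BINARY_OP % → 15 % 9 = 6. Stack: [6]
STORE_FAST w → w=6. Stack: []
LOAD_FAST_LOAD_FAST q,c → push -16,21. Stack: [-16, 21]
BINARY_OP & → -16 & 21 = 16. Stack: [16]
STORE_FAST s → s=16. Stack: []
LOAD_FAST_LOAD_FAST w,a → push 6,24. Stack: [6, 24]
BINARY_OP * → 6 * 24 = 144. Stack: [144]
LOAD_CONST → push 4. Stack: [144, 4]
LOAD_FAST q → push -16. Stack: [144, 4, -16]
BINARY_OP - → 4 - -16 = 20. Stack: [144, 20]
BINARY_OP % → 144 % 20 = 4. Stack: [4]
STORE_FAST k → k=4. Stack: []
LOAD_FAST y → push 8. Stack: [8]
RETURN_VALUE → return 8.

6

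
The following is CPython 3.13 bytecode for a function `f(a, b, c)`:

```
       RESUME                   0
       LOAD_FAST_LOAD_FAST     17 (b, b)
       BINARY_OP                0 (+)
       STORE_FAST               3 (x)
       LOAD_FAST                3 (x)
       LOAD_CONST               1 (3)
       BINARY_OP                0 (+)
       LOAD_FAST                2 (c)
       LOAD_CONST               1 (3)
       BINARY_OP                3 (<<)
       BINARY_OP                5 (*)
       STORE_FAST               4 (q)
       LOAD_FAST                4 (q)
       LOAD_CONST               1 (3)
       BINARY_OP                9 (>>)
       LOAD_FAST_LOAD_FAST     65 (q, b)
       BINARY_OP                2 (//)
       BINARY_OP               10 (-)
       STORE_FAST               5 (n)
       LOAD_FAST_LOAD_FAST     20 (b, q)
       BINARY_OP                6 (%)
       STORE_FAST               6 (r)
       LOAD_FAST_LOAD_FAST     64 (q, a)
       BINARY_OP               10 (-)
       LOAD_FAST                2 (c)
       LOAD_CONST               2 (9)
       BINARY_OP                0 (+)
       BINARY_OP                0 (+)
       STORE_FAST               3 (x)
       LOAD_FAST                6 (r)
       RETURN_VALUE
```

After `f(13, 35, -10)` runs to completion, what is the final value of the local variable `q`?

LOAD_FAST_LOAD_FAST b,b → push 35,35. Stack: [35, 35]
BINARY_OP + → 35 + 35 = 70. Stack: [70]
STORE_FAST x → x=70. Stack: []
LOAD_FAST x → push 70. Stack: [70]
LOAD_CONST → push 3. Stack: [70, 3]
BINARY_OP + → 70 + 3 = 73. Stack: [73]
LOAD_FAST c → push -10. Stack: [73, -10]
LOAD_CONST → push 3. Stack: [73, -10, 3]
BINARY_OP << → -10 << 3 = -80. Stack: [73, -80]
BINARY_OP * → 73 * -80 = -5840. Stack: [-5840]
STORE_FAST q → q=-5840. Stack: []
LOAD_FAST q → push -5840. Stack: [-5840]
LOAD_CONST → push 3. Stack: [-5840, 3]
BINARY_OP >> → -5840 >> 3 = -730. Stack: [-730]
LOAD_FAST_LOAD_FAST q,b → push -5840,35. Stack: [-730, -5840, 35]
BINARY_OP // → -5840 // 35 = -167. Stack: [-730, -167]
BINARY_OP - → -730 - -167 = -563. Stack: [-563]
STORE_FAST n → n=-563. Stack: []
LOAD_FAST_LOAD_FAST b,q → push 35,-5840. Stack: [35, -5840]
BINARY_OP % → 35 % -5840 = -5805. Stack: [-5805]
STORE_FAST r → r=-5805. Stack: []
LOAD_FAST_LOAD_FAST q,a → push -5840,13. Stack: [-5840, 13]
BINARY_OP - → -5840 - 13 = -5853. Stack: [-5853]
LOAD_FAST c → push -10. Stack: [-5853, -10]
LOAD_CONST → push 9. Stack: [-5853, -10, 9]
BINARY_OP + → -10 + 9 = -1. Stack: [-5853, -1]
BINARY_OP + → -5853 + -1 = -5854. Stack: [-5854]
STORE_FAST x → x=-5854. Stack: []
LOAD_FAST r → push -5805. Stack: [-5805]
RETURN_VALUE → return -5805.

-5840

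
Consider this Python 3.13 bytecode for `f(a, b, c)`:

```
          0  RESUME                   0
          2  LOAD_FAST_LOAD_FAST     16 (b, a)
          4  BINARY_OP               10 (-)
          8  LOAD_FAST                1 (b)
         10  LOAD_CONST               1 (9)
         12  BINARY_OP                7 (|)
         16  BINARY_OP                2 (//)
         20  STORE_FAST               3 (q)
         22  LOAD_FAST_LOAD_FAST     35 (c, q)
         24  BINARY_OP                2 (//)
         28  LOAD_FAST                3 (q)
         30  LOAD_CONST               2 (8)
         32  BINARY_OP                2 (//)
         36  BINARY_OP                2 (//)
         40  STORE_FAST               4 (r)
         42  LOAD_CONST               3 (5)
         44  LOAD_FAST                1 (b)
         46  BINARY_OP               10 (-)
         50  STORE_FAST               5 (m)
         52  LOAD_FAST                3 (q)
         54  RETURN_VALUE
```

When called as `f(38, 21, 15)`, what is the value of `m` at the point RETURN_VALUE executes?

-16

LOAD_FAST_LOAD_FAST b,a → push 21,38. Stack: [21, 38]
BINARY_OP - → 21 - 38 = -17. Stack: [-17]
LOAD_FAST b → push 21. Stack: [-17, 21]
LOAD_CONST → push 9. Stack: [-17, 21, 9]
BINARY_OP | → 21 | 9 = 29. Stack: [-17, 29]
BINARY_OP // → -17 // 29 = -1. Stack: [-1]
STORE_FAST q → q=-1. Stack: []
LOAD_FAST_LOAD_FAST c,q → push 15,-1. Stack: [15, -1]
BINARY_OP // → 15 // -1 = -15. Stack: [-15]
LOAD_FAST q → push -1. Stack: [-15, -1]
LOAD_CONST → push 8. Stack: [-15, -1, 8]
BINARY_OP // → -1 // 8 = -1. Stack: [-15, -1]
BINARY_OP // → -15 // -1 = 15. Stack: [15]
STORE_FAST r → r=15. Stack: []
LOAD_CONST → push 5. Stack: [5]
LOAD_FAST b → push 21. Stack: [5, 21]
BINARY_OP - → 5 - 21 = -16. Stack: [-16]
STORE_FAST m → m=-16. Stack: []
LOAD_FAST q → push -1. Stack: [-1]
RETURN_VALUE → return -1.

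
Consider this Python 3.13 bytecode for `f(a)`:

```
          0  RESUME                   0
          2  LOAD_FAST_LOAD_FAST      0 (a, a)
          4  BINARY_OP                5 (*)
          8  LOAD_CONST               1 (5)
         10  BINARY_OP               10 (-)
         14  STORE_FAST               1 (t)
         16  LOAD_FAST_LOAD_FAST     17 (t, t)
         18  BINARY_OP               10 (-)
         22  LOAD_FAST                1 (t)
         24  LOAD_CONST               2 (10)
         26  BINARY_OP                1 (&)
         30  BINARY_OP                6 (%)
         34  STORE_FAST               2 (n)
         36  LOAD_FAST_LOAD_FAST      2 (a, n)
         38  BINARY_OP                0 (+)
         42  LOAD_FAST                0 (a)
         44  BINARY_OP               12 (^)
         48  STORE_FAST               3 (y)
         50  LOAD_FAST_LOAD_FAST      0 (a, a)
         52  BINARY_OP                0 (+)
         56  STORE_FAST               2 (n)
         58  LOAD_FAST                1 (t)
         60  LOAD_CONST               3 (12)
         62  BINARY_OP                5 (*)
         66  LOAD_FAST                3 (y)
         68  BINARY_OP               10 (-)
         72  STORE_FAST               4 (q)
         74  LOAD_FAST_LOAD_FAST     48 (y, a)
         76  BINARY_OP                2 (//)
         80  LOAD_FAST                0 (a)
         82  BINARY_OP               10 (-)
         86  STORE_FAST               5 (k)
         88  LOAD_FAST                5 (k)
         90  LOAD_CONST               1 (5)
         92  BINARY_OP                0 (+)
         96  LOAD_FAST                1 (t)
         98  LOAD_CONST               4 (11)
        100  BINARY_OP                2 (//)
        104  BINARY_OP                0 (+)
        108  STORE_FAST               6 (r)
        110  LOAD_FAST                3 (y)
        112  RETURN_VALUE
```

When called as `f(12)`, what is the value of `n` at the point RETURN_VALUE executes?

LOAD_FAST_LOAD_FAST a,a → push 12,12. Stack: [12, 12]
BINARY_OP * → 12 * 12 = 144. Stack: [144]
LOAD_CONST → push 5. Stack: [144, 5]
BINARY_OP - → 144 - 5 = 139. Stack: [139]
STORE_FAST t → t=139. Stack: []
LOAD_FAST_LOAD_FAST t,t → push 139,139. Stack: [139, 139]
BINARY_OP - → 139 - 139 = 0. Stack: [0]
LOAD_FAST t → push 139. Stack: [0, 139]
LOAD_CONST → push 10. Stack: [0, 139, 10]
BINARY_OP & → 139 & 10 = 10. Stack: [0, 10]
BINARY_OP % → 0 % 10 = 0. Stack: [0]
STORE_FAST n → n=0. Stack: []
LOAD_FAST_LOAD_FAST a,n → push 12,0. Stack: [12, 0]
BINARY_OP + → 12 + 0 = 12. Stack: [12]
LOAD_FAST a → push 12. Stack: [12, 12]
BINARY_OP ^ → 12 ^ 12 = 0. Stack: [0]
STORE_FAST y → y=0. Stack: []
LOAD_FAST_LOAD_FAST a,a → push 12,12. Stack: [12, 12]
BINARY_OP + → 12 + 12 = 24. Stack: [24]
STORE_FAST n → n=24. Stack: []
LOAD_FAST t → push 139. Stack: [139]
LOAD_CONST → push 12. Stack: [139, 12]
BINARY_OP * → 139 * 12 = 1668. Stack: [1668]
LOAD_FAST y → push 0. Stack: [1668, 0]
BINARY_OP - → 1668 - 0 = 1668. Stack: [1668]
STORE_FAST q → q=1668. Stack: []
LOAD_FAST_LOAD_FAST y,a → push 0,12. Stack: [0, 12]
BINARY_OP // → 0 // 12 = 0. Stack: [0]
LOAD_FAST a → push 12. Stack: [0, 12]
BINARY_OP - → 0 - 12 = -12. Stack: [-12]
STORE_FAST k → k=-12. Stack: []
LOAD_FAST k → push -12. Stack: [-12]
LOAD_CONST → push 5. Stack: [-12, 5]
BINARY_OP + → -12 + 5 = -7. Stack: [-7]
LOAD_FAST t → push 139. Stack: [-7, 139]
LOAD_CONST → push 11. Stack: [-7, 139, 11]
BINARY_OP // → 139 // 11 = 12. Stack: [-7, 12]
BINARY_OP + → -7 + 12 = 5. Stack: [5]
STORE_FAST r → r=5. Stack: []
LOAD_FAST y → push 0. Stack: [0]
RETURN_VALUE → return 0.

24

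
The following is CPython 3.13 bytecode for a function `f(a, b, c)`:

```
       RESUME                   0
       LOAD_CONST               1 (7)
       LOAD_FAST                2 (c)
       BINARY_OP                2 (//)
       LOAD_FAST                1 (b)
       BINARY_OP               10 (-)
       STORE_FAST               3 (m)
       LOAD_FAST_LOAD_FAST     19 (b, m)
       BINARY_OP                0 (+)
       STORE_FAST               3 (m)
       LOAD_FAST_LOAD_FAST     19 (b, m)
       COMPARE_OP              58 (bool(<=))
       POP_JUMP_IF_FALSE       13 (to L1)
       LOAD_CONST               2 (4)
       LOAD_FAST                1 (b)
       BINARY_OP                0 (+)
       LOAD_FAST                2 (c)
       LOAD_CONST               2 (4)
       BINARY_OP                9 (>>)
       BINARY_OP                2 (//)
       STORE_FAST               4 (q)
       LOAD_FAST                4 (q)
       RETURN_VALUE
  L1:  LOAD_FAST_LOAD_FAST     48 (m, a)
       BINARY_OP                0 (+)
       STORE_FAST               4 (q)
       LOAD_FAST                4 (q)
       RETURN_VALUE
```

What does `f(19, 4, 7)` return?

LOAD_CONST → push 7. Stack: [7]
LOAD_FAST c → push 7. Stack: [7, 7]
BINARY_OP // → 7 // 7 = 1. Stack: [1]
LOAD_FAST b → push 4. Stack: [1, 4]
BINARY_OP - → 1 - 4 = -3. Stack: [-3]
STORE_FAST m → m=-3. Stack: []
LOAD_FAST_LOAD_FAST b,m → push 4,-3. Stack: [4, -3]
BINARY_OP + → 4 + -3 = 1. Stack: [1]
STORE_FAST m → m=1. Stack: []
LOAD_FAST_LOAD_FAST b,m → push 4,1. Stack: [4, 1]
COMPARE_OP bool(<=) → 4 vs 1 = False. Stack: [False]
POP_JUMP_IF_FALSE → pop False; jump. Stack: []
LOAD_FAST_LOAD_FAST m,a → push 1,19. Stack: [1, 19]
BINARY_OP + → 1 + 19 = 20. Stack: [20]
STORE_FAST q → q=20. Stack: []
LOAD_FAST q → push 20. Stack: [20]
RETURN_VALUE → return 20.

20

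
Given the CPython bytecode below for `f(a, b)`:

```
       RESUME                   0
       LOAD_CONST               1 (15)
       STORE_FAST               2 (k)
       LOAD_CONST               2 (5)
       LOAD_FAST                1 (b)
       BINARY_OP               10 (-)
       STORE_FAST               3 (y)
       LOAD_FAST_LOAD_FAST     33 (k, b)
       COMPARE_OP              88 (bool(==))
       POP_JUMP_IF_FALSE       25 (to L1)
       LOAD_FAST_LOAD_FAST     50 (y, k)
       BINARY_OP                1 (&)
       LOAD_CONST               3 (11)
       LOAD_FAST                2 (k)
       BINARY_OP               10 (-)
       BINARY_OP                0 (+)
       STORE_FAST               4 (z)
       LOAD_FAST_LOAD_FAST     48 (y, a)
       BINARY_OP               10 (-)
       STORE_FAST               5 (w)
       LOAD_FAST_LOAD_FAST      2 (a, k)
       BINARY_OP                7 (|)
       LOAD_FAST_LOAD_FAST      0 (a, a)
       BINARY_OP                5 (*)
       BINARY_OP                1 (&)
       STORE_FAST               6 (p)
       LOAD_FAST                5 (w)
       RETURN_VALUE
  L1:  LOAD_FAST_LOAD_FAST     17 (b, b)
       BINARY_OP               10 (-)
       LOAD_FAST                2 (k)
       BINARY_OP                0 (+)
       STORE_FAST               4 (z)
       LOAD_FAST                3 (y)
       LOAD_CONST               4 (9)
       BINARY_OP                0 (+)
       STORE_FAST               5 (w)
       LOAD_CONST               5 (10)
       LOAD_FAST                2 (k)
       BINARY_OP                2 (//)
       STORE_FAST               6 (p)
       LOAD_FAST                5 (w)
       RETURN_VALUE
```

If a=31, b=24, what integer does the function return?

-10

LOAD_CONST → push 15. Stack: [15]
STORE_FAST k → k=15. Stack: []
LOAD_CONST → push 5. Stack: [5]
LOAD_FAST b → push 24. Stack: [5, 24]
BINARY_OP - → 5 - 24 = -19. Stack: [-19]
STORE_FAST y → y=-19. Stack: []
LOAD_FAST_LOAD_FAST k,b → push 15,24. Stack: [15, 24]
COMPARE_OP bool(==) → 15 vs 24 = False. Stack: [False]
POP_JUMP_IF_FALSE → pop False; jump. Stack: []
LOAD_FAST_LOAD_FAST b,b → push 24,24. Stack: [24, 24]
BINARY_OP - → 24 - 24 = 0. Stack: [0]
LOAD_FAST k → push 15. Stack: [0, 15]
BINARY_OP + → 0 + 15 = 15. Stack: [15]
STORE_FAST z → z=15. Stack: []
LOAD_FAST y → push -19. Stack: [-19]
LOAD_CONST → push 9. Stack: [-19, 9]
BINARY_OP + → -19 + 9 = -10. Stack: [-10]
STORE_FAST w → w=-10. Stack: []
LOAD_CONST → push 10. Stack: [10]
LOAD_FAST k → push 15. Stack: [10, 15]
BINARY_OP // → 10 // 15 = 0. Stack: [0]
STORE_FAST p → p=0. Stack: []
LOAD_FAST w → push -10. Stack: [-10]
RETURN_VALUE → return -10.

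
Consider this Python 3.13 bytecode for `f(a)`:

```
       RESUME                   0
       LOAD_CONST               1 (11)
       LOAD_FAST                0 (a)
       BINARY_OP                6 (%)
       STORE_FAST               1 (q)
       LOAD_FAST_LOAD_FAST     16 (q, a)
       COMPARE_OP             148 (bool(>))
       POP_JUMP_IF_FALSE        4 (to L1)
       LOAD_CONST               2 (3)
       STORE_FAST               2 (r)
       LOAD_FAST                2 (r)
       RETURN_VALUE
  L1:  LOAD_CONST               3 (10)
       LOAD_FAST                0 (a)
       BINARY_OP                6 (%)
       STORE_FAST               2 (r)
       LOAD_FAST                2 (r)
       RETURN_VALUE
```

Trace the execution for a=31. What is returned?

LOAD_CONST → push 11. Stack: [11]
LOAD_FAST a → push 31. Stack: [11, 31]
BINARY_OP % → 11 % 31 = 11. Stack: [11]
STORE_FAST q → q=11. Stack: []
LOAD_FAST_LOAD_FAST q,a → push 11,31. Stack: [11, 31]
COMPARE_OP bool(>) → 11 vs 31 = False. Stack: [False]
POP_JUMP_IF_FALSE → pop False; jump. Stack: []
LOAD_CONST → push 10. Stack: [10]
LOAD_FAST a → push 31. Stack: [10, 31]
BINARY_OP % → 10 % 31 = 10. Stack: [10]
STORE_FAST r → r=10. Stack: []
LOAD_FAST r → push 10. Stack: [10]
RETURN_VALUE → return 10.

10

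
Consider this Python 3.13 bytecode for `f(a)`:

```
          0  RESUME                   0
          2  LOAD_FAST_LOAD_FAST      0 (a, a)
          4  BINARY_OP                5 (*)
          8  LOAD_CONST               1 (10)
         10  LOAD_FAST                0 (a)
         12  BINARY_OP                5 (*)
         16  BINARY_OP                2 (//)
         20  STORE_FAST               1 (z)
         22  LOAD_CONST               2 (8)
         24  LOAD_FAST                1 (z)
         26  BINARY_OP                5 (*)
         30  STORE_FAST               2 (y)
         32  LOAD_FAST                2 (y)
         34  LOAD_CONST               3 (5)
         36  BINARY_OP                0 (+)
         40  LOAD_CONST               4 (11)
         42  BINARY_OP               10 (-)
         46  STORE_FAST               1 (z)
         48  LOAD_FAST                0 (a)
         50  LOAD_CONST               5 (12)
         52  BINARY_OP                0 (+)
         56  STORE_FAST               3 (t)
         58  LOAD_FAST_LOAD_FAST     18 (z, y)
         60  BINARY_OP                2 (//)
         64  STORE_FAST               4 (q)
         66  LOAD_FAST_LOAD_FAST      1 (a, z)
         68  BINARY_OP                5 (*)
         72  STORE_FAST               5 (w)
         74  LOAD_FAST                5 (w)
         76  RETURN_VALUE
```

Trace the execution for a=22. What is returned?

220

LOAD_FAST_LOAD_FAST a,a → push 22,22. Stack: [22, 22]
BINARY_OP * → 22 * 22 = 484. Stack: [484]
LOAD_CONST → push 10. Stack: [484, 10]
LOAD_FAST a → push 22. Stack: [484, 10, 22]
BINARY_OP * → 10 * 22 = 220. Stack: [484, 220]
BINARY_OP // → 484 // 220 = 2. Stack: [2]
STORE_FAST z → z=2. Stack: []
LOAD_CONST → push 8. Stack: [8]
LOAD_FAST z → push 2. Stack: [8, 2]
BINARY_OP * → 8 * 2 = 16. Stack: [16]
STORE_FAST y → y=16. Stack: []
LOAD_FAST y → push 16. Stack: [16]
LOAD_CONST → push 5. Stack: [16, 5]
BINARY_OP + → 16 + 5 = 21. Stack: [21]
LOAD_CONST → push 11. Stack: [21, 11]
BINARY_OP - → 21 - 11 = 10. Stack: [10]
STORE_FAST z → z=10. Stack: []
LOAD_FAST a → push 22. Stack: [22]
LOAD_CONST → push 12. Stack: [22, 12]
BINARY_OP + → 22 + 12 = 34. Stack: [34]
STORE_FAST t → t=34. Stack: []
LOAD_FAST_LOAD_FAST z,y → push 10,16. Stack: [10, 16]
BINARY_OP // → 10 // 16 = 0. Stack: [0]
STORE_FAST q → q=0. Stack: []
LOAD_FAST_LOAD_FAST a,z → push 22,10. Stack: [22, 10]
BINARY_OP * → 22 * 10 = 220. Stack: [220]
STORE_FAST w → w=220. Stack: []
LOAD_FAST w → push 220. Stack: [220]
RETURN_VALUE → return 220.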